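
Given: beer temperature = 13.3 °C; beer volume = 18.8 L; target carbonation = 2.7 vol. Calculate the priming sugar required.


residual = 14.695·(0.01821 + 0.09011·e^(−0.04·T));  sugar = (target − residual)·4.0·V
residual = 14.695·(0.01821 + 0.09011·e^(−0.04·13.3)) = 1.0454
sugar = (2.7 − 1.0454)·4.0·18.8

124.4222 g


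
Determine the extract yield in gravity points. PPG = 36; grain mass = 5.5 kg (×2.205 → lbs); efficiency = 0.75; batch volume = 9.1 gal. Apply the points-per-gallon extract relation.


points = lbs × PPG × eff / vol
lbs = 5.5 × 2.205 = 12.1275
points = 12.1275 × 36 × 0.75 / 9.1

35.9827 points


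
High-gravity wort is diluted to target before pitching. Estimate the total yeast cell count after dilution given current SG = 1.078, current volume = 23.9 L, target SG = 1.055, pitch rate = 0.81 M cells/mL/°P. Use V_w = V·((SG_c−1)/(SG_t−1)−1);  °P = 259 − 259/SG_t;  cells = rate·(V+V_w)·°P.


V_w = 23.9·((1.078−1)/(1.055−1)−1) = 9.9945
V_final = 23.9 + 9.9945 = 33.8945
°P = 259 − 259/1.055 = 13.5024
cells = 0.81·33.8945·13.5024

370.7019 billion cells


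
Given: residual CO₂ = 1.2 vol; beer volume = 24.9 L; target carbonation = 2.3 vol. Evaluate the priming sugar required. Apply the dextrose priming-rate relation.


sugar = (target − residual)·4.0·V
sugar = (2.3 − 1.2)·4.0·24.9

109.5600 g


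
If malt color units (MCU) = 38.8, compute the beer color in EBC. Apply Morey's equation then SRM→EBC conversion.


SRM = 1.4922·MCU^0.6859;  EBC = SRM·1.97
SRM = 1.4922·38.8^0.6859 = 18.3488
EBC = 18.3488·1.97

36.1471 EBC


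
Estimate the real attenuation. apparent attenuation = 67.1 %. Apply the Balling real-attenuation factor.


RA = AA · 0.8192
RA = 67.1 · 0.8192

54.9683 %


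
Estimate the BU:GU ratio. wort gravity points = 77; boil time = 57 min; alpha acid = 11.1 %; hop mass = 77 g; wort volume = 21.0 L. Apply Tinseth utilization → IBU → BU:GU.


U = 1.65·0.000125^(GP/1000)·(1−e^(−0.04t))/4.15;  IBU = (α/100)·m·U·1000/V;  BU:GU = IBU/GP
U = 1.65·0.000125^(77/1000)·(1−e^(−0.04·57))/4.15 = 0.1787
IBU = (11.1/100)·77·0.1787·1000/21.0 = 72.7162
BU:GU = 72.7162/77

0.9444


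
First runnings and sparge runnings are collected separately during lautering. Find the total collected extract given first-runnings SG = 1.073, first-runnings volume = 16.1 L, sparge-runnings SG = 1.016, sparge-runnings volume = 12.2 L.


total = Σ (SG_i − 1)·1000·V_i
first = (1.073 − 1)·1000·16.1 = 1175.3000
sparge = (1.016 − 1)·1000·12.2 = 195.2000
total = 1175.3000 + 195.2000

1370.5000 gravity·L


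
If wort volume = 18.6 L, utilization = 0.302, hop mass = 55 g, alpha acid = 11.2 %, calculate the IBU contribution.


IBU = (α/100)·mass·U·1000 / V
IBU = (11.2/100)·55·0.302·1000 / 18.6

100.0172 IBU


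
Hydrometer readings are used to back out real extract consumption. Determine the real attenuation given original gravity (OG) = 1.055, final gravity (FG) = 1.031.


AA = (OG−FG)/(OG−1)·100;  RA = AA·0.8192
AA = (1.055 − 1.031)/(1.055 − 1)·100 = 43.6364
RA = 43.6364·0.8192

35.7469 %


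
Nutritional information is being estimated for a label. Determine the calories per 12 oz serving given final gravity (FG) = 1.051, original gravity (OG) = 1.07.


ABW = (OG−FG)·131.25·0.79/FG;  °P = 259 − 259/SG (for OG→OE and FG→AE);  RE = 0.1808·OE + 0.8192·AE;  Cal = (6.9·ABW + 4·(RE−0.1))·FG·3.55
ABW = (1.07 − 1.051)·131.25·0.79/1.051 = 1.8745
OE = 259 − 259/1.07 = 16.9439 °P
AE = 259 − 259/1.051 = 12.5680 °P
RE = 0.1808·16.9439 + 0.8192·12.5680 = 13.3592 °P
Cal = (6.9·1.8745 + 4·(13.3592−0.1))·1.051·3.55

246.1395 kcal


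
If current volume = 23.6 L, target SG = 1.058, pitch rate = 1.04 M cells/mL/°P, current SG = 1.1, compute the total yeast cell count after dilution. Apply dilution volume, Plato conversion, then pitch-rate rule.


V_w = V·((SG_c−1)/(SG_t−1)−1);  °P = 259 − 259/SG_t;  cells = rate·(V+V_w)·°P
V_w = 23.6·((1.1−1)/(1.058−1)−1) = 17.0897
V_final = 23.6 + 17.0897 = 40.6897
°P = 259 − 259/1.058 = 14.1985
cells = 1.04·40.6897·14.1985

600.8408 billion cells


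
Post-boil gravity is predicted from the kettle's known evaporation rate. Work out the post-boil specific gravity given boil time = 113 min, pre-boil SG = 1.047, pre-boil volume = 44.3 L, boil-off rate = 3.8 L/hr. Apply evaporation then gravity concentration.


V_post = V_pre − rate·(t/60);  SG_post = 1 + (SG_pre−1)·V_pre/V_post
V_post = 44.3 − 3.8·(113/60) = 37.1433
SG_post = 1 + (1.047 − 1)·44.3/37.1433

1.0561


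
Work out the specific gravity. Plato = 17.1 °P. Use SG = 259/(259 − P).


SG = 259/(259 − 17.1)

1.0707


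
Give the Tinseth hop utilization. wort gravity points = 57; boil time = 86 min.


U = 1.65·0.000125^(GP/1000) · (1 − e^(−0.04·t))/4.15
bigness = 1.65·0.000125^(57/1000) = 0.9886
boil_factor = (1 − e^(−0.04·86))/4.15 = 0.2332
U = 0.9886 · 0.2332

0.2306


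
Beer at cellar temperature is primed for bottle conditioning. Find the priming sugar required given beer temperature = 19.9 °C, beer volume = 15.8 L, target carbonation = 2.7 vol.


residual = 14.695·(0.01821 + 0.09011·e^(−0.04·T));  sugar = (target − residual)·4.0·V
residual = 14.695·(0.01821 + 0.09011·e^(−0.04·19.9)) = 0.8650
sugar = (2.7 − 0.8650)·4.0·15.8

115.9741 g


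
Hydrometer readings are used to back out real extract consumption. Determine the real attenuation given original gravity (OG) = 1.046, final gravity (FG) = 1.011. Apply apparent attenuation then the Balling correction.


AA = (OG−FG)/(OG−1)·100;  RA = AA·0.8192
AA = (1.046 − 1.011)/(1.046 − 1)·100 = 76.0870
RA = 76.0870·0.8192

62.3304 %


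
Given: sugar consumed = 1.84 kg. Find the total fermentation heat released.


Q = m_sugar · 590 kJ/kg
Q = 1.84 · 590

1085.6000 kJ


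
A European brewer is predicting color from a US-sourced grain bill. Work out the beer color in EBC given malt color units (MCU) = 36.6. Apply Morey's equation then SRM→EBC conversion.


SRM = 1.4922·MCU^0.6859;  EBC = SRM·1.97
SRM = 1.4922·36.6^0.6859 = 17.6286
EBC = 17.6286·1.97

34.7284 EBC


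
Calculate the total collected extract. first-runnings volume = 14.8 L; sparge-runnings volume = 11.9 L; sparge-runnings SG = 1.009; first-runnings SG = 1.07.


total = Σ (SG_i − 1)·1000·V_i
first = (1.07 − 1)·1000·14.8 = 1036.0000
sparge = (1.009 − 1)·1000·11.9 = 107.1000
total = 1036.0000 + 107.1000

1143.1000 gravity·L


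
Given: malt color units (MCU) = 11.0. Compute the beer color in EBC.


SRM = 1.4922·MCU^0.6859;  EBC = SRM·1.97
SRM = 1.4922·11.0^0.6859 = 7.7289
EBC = 7.7289·1.97

15.2260 EBC


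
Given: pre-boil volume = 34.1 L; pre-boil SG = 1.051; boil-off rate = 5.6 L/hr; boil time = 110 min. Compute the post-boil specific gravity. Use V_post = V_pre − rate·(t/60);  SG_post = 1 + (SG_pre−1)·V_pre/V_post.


V_post = 34.1 − 5.6·(110/60) = 23.8333
SG_post = 1 + (1.051 − 1)·34.1/23.8333

1.0730


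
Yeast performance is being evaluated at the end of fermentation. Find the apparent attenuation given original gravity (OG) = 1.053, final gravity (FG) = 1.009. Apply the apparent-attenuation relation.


AA = (OG − FG)/(OG − 1) · 100
AA = (1.053 − 1.009)/(1.053 − 1) · 100

83.0189 %


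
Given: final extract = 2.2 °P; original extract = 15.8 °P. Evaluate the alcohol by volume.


SG = 259/(259 − P);  ABV = (OG − FG)·131.25
OG = 259/(259 − 15.8) = 1.0650
FG = 259/(259 − 2.2) = 1.0086
ABV = (1.0650 − 1.0086)·131.25

7.4025 % ABV


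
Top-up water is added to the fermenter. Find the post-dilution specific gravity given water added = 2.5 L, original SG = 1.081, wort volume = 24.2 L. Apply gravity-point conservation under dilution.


SG_new = 1 + (SG_old − 1)·V_old/(V_old + V_water)
pts = (1.081 − 1)·1000·24.2/(24.2 + 2.5) = 73.4157
SG_new = 1 + 73.4157/1000

1.0734


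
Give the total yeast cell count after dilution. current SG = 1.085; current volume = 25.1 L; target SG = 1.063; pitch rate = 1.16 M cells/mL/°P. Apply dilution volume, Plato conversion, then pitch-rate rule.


V_w = V·((SG_c−1)/(SG_t−1)−1);  °P = 259 − 259/SG_t;  cells = rate·(V+V_w)·°P
V_w = 25.1·((1.085−1)/(1.063−1)−1) = 8.7651
V_final = 25.1 + 8.7651 = 33.8651
°P = 259 − 259/1.063 = 15.3500
cells = 1.16·33.8651·15.3500

602.9998 billion cells


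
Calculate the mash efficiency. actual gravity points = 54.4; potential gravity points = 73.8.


efficiency = actual / potential × 100
efficiency = 54.4 / 73.8 × 100

73.7127 %


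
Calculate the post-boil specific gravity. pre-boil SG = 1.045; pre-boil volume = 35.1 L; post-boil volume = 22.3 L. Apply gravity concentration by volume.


SG_post = 1 + (SG_pre − 1)·V_pre/V_post
pts_pre = (1.045 − 1)·1000 = 45.0000
pts_post = 45.0000·35.1/22.3 = 70.8296
SG_post = 1 + 70.8296/1000

1.0708


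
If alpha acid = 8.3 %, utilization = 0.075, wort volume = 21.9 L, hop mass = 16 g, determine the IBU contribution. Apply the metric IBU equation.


IBU = (α/100)·mass·U·1000 / V
IBU = (8.3/100)·16·0.075·1000 / 21.9

4.5479 IBU


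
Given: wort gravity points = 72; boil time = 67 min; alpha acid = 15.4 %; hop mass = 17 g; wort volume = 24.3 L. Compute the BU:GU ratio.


U = 1.65·0.000125^(GP/1000)·(1−e^(−0.04t))/4.15;  IBU = (α/100)·m·U·1000/V;  BU:GU = IBU/GP
U = 1.65·0.000125^(72/1000)·(1−e^(−0.04·67))/4.15 = 0.1939
IBU = (15.4/100)·17·0.1939·1000/24.3 = 20.8896
BU:GU = 20.8896/72

0.2901


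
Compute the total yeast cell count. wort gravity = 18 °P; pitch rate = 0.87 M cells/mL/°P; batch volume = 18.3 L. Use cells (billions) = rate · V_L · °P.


cells = 0.87 · 18.3 · 18

286.5780 billion cells


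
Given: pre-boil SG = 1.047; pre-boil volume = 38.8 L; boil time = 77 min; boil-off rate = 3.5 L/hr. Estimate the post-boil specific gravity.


V_post = V_pre − rate·(t/60);  SG_post = 1 + (SG_pre−1)·V_pre/V_post
V_post = 38.8 − 3.5·(77/60) = 34.3083
SG_post = 1 + (1.047 − 1)·38.8/34.3083

1.0532


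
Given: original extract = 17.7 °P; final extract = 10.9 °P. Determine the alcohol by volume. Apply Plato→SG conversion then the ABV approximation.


SG = 259/(259 − P);  ABV = (OG − FG)·131.25
OG = 259/(259 − 17.7) = 1.0734
FG = 259/(259 − 10.9) = 1.0439
ABV = (1.0734 − 1.0439)·131.25

3.8612 % ABV


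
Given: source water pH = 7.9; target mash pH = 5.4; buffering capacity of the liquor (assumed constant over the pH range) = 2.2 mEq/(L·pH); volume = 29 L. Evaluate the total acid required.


acid = buffering capacity · (pH_source − pH_target) · V
acid = 2.2 · (7.9 − 5.4) · 29

159.5000 mEq


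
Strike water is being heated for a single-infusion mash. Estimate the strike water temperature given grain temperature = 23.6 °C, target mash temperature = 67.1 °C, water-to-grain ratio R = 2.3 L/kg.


T_strike = (0.41/R)·(T_mash − T_grain) + T_mash
T_strike = (0.41/2.3)·(67.1 − 23.6) + 67.1

74.8543 °C


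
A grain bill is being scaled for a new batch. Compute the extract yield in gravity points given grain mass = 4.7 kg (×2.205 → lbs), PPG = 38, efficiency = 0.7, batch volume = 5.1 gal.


points = lbs × PPG × eff / vol
lbs = 4.7 × 2.205 = 10.3635
points = 10.3635 × 38 × 0.7 / 5.1

54.0528 points


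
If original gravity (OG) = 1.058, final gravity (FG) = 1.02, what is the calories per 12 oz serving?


ABW = (OG−FG)·131.25·0.79/FG;  °P = 259 − 259/SG (for OG→OE and FG→AE);  RE = 0.1808·OE + 0.8192·AE;  Cal = (6.9·ABW + 4·(RE−0.1))·FG·3.55
ABW = (1.058 − 1.02)·131.25·0.79/1.02 = 3.8629
OE = 259 − 259/1.058 = 14.1985 °P
AE = 259 − 259/1.02 = 5.0784 °P
RE = 0.1808·14.1985 + 0.8192·5.0784 = 6.7273 °P
Cal = (6.9·3.8629 + 4·(6.7273−0.1))·1.02·3.55

192.5037 kcal


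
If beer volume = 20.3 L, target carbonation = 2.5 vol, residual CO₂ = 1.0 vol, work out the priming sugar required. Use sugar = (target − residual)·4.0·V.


sugar = (2.5 − 1.0)·4.0·20.3

121.8000 g


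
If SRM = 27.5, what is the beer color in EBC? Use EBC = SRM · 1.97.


EBC = 27.5 · 1.97

54.1750 EBC


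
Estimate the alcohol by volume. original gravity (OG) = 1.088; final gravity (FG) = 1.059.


ABV = (OG − FG) · 131.25
ABV = (1.088 − 1.059) · 131.25

3.8063 % ABV


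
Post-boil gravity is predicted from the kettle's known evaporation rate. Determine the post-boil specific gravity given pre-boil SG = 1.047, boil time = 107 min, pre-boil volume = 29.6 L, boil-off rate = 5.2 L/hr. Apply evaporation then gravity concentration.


V_post = V_pre − rate·(t/60);  SG_post = 1 + (SG_pre−1)·V_pre/V_post
V_post = 29.6 − 5.2·(107/60) = 20.3267
SG_post = 1 + (1.047 − 1)·29.6/20.3267

1.0684


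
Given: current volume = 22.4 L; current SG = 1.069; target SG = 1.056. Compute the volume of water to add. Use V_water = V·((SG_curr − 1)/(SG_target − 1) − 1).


V_water = 22.4·((1.069 − 1)/(1.056 − 1) − 1)

5.2000 L


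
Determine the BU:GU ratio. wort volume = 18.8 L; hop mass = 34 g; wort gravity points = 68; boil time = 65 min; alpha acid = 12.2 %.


U = 1.65·0.000125^(GP/1000)·(1−e^(−0.04t))/4.15;  IBU = (α/100)·m·U·1000/V;  BU:GU = IBU/GP
U = 1.65·0.000125^(68/1000)·(1−e^(−0.04·65))/4.15 = 0.1998
IBU = (12.2/100)·34·0.1998·1000/18.8 = 44.0747
BU:GU = 44.0747/68

0.6482


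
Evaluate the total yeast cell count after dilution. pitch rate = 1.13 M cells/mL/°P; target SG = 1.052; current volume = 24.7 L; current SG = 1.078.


V_w = V·((SG_c−1)/(SG_t−1)−1);  °P = 259 − 259/SG_t;  cells = rate·(V+V_w)·°P
V_w = 24.7·((1.078−1)/(1.052−1)−1) = 12.3500
V_final = 24.7 + 12.3500 = 37.0500
°P = 259 − 259/1.052 = 12.8023
cells = 1.13·37.0500·12.8023

535.9867 billion cells


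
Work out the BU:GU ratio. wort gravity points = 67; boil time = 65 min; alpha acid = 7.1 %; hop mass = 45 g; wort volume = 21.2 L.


U = 1.65·0.000125^(GP/1000)·(1−e^(−0.04t))/4.15;  IBU = (α/100)·m·U·1000/V;  BU:GU = IBU/GP
U = 1.65·0.000125^(67/1000)·(1−e^(−0.04·65))/4.15 = 0.2016
IBU = (7.1/100)·45·0.2016·1000/21.2 = 30.3771
BU:GU = 30.3771/67

0.4534


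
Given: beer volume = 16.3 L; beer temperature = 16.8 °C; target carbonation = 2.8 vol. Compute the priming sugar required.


residual = 14.695·(0.01821 + 0.09011·e^(−0.04·T));  sugar = (target − residual)·4.0·V
residual = 14.695·(0.01821 + 0.09011·e^(−0.04·16.8)) = 0.9438
sugar = (2.8 − 0.9438)·4.0·16.3

121.0223 g


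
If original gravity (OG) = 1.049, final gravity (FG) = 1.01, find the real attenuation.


AA = (OG−FG)/(OG−1)·100;  RA = AA·0.8192
AA = (1.049 − 1.01)/(1.049 − 1)·100 = 79.5918
RA = 79.5918·0.8192

65.2016 %


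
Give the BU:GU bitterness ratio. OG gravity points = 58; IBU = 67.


BU:GU = IBU / OG_points
BU:GU = 67 / 58

1.1552


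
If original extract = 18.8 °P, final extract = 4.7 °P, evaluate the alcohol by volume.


SG = 259/(259 − P);  ABV = (OG − FG)·131.25
OG = 259/(259 − 18.8) = 1.0783
FG = 259/(259 − 4.7) = 1.0185
ABV = (1.0783 − 1.0185)·131.25

7.8469 % ABV


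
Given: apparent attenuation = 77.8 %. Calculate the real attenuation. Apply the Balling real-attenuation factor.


RA = AA · 0.8192
RA = 77.8 · 0.8192

63.7338 %


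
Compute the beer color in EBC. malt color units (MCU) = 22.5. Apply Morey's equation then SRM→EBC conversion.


SRM = 1.4922·MCU^0.6859;  EBC = SRM·1.97
SRM = 1.4922·22.5^0.6859 = 12.6267
EBC = 12.6267·1.97

24.8746 EBC


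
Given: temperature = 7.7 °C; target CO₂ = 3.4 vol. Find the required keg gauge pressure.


psi = vols/(0.01821 + 0.09011·e^(−0.04·T)) − 14.695
psi = 3.4/(0.01821 + 0.09011·e^(−0.04·7.7)) − 14.695

25.5735 psi


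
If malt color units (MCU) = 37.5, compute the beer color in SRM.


SRM = 1.4922 · MCU^0.6859
SRM = 1.4922 · 37.5^0.6859

17.9248 SRM


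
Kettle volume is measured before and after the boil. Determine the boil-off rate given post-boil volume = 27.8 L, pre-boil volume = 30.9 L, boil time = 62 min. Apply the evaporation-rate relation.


rate = (V_pre − V_post) / (t_min/60)
rate = (30.9 − 27.8) / (62/60)

3.0000 L/hr


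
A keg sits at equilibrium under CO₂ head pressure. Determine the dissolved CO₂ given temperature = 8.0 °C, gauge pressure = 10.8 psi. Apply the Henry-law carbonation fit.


vols = (P + 14.695)·(0.01821 + 0.09011·e^(−0.04·T))
vols = (10.8 + 14.695)·(0.01821 + 0.09011·e^(−0.04·8.0))

2.1325 volumes


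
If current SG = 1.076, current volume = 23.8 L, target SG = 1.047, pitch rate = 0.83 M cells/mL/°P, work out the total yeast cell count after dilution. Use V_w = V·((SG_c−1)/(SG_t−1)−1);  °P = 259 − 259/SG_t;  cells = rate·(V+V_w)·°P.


V_w = 23.8·((1.076−1)/(1.047−1)−1) = 14.6851
V_final = 23.8 + 14.6851 = 38.4851
°P = 259 − 259/1.047 = 11.6266
cells = 0.83·38.4851·11.6266

371.3827 billion cells


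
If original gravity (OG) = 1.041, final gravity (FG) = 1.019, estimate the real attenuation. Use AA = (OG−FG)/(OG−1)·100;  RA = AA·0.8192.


AA = (1.041 − 1.019)/(1.041 − 1)·100 = 53.6585
RA = 53.6585·0.8192

43.9571 %


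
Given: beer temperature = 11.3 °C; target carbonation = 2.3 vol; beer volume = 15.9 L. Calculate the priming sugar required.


residual = 14.695·(0.01821 + 0.09011·e^(−0.04·T));  sugar = (target − residual)·4.0·V
residual = 14.695·(0.01821 + 0.09011·e^(−0.04·11.3)) = 1.1102
sugar = (2.3 − 1.1102)·4.0·15.9

75.6691 g


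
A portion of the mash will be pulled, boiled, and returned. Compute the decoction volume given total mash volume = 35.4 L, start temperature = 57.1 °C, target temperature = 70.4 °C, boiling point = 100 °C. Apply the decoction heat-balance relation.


V_dec = V_total·(T_target − T_start)/(T_boil − T_start)
V_dec = 35.4·(70.4 − 57.1)/(100 − 57.1)

10.9748 L


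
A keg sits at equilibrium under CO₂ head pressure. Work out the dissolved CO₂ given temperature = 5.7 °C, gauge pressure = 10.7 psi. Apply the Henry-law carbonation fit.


vols = (P + 14.695)·(0.01821 + 0.09011·e^(−0.04·T))
vols = (10.7 + 14.695)·(0.01821 + 0.09011·e^(−0.04·5.7))

2.2842 volumes


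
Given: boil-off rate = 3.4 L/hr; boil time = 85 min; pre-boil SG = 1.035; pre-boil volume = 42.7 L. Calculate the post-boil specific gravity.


V_post = V_pre − rate·(t/60);  SG_post = 1 + (SG_pre−1)·V_pre/V_post
V_post = 42.7 − 3.4·(85/60) = 37.8833
SG_post = 1 + (1.035 − 1)·42.7/37.8833

1.0395


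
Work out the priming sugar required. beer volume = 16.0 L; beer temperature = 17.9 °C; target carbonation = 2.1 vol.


residual = 14.695·(0.01821 + 0.09011·e^(−0.04·T));  sugar = (target − residual)·4.0·V
residual = 14.695·(0.01821 + 0.09011·e^(−0.04·17.9)) = 0.9147
sugar = (2.1 − 0.9147)·4.0·16.0

75.8579 g


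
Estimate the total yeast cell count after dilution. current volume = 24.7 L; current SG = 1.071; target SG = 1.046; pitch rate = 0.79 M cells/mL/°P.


V_w = V·((SG_c−1)/(SG_t−1)−1);  °P = 259 − 259/SG_t;  cells = rate·(V+V_w)·°P
V_w = 24.7·((1.071−1)/(1.046−1)−1) = 13.4239
V_final = 24.7 + 13.4239 = 38.1239
°P = 259 − 259/1.046 = 11.3901
cells = 0.79·38.1239·11.3901

343.0445 billion cells


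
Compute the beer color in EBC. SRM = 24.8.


EBC = SRM · 1.97
EBC = 24.8 · 1.97

48.8560 EBC


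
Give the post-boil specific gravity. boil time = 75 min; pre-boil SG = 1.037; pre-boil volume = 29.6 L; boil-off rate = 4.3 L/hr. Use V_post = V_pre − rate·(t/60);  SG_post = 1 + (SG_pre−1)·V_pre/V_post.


V_post = 29.6 − 4.3·(75/60) = 24.2250
SG_post = 1 + (1.037 − 1)·29.6/24.2250

1.0452


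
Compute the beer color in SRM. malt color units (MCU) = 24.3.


SRM = 1.4922 · MCU^0.6859
SRM = 1.4922 · 24.3^0.6859

13.3111 SRM


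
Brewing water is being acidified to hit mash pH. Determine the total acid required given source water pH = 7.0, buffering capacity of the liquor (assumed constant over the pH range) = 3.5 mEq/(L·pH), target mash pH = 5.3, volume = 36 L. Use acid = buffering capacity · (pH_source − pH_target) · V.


acid = 3.5 · (7.0 − 5.3) · 36

214.2000 mEq


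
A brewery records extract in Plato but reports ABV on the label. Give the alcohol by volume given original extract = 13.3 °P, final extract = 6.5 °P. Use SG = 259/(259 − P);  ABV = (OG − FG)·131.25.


OG = 259/(259 − 13.3) = 1.0541
FG = 259/(259 − 6.5) = 1.0257
ABV = (1.0541 − 1.0257)·131.25

3.7260 % ABV


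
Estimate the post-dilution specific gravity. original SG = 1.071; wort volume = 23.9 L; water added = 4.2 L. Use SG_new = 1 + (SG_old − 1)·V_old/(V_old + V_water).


pts = (1.071 − 1)·1000·23.9/(23.9 + 4.2) = 60.3879
SG_new = 1 + 60.3879/1000

1.0604


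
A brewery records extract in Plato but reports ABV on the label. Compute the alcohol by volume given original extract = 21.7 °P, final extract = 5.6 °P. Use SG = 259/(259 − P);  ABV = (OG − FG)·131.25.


OG = 259/(259 − 21.7) = 1.0914
FG = 259/(259 − 5.6) = 1.0221
ABV = (1.0914 − 1.0221)·131.25

9.1017 % ABV


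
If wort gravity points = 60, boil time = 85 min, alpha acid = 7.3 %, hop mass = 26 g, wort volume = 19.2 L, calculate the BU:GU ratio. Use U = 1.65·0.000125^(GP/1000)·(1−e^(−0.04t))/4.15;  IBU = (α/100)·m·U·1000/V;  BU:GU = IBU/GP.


U = 1.65·0.000125^(60/1000)·(1−e^(−0.04·85))/4.15 = 0.2241
IBU = (7.3/100)·26·0.2241·1000/19.2 = 22.1567
BU:GU = 22.1567/60

0.3693


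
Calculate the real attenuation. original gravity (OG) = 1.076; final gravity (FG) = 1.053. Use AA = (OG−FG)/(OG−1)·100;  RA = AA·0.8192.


AA = (1.076 − 1.053)/(1.076 − 1)·100 = 30.2632
RA = 30.2632·0.8192

24.7916 %


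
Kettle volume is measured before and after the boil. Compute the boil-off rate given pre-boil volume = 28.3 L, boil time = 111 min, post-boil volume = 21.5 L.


rate = (V_pre − V_post) / (t_min/60)
rate = (28.3 − 21.5) / (111/60)

3.6757 L/hr


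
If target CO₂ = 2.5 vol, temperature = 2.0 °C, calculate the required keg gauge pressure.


psi = vols/(0.01821 + 0.09011·e^(−0.04·T)) − 14.695
psi = 2.5/(0.01821 + 0.09011·e^(−0.04·2.0)) − 14.695

9.9618 psi


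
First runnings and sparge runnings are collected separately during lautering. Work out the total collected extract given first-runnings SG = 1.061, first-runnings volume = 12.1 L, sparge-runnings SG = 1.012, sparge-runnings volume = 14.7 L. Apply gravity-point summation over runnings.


total = Σ (SG_i − 1)·1000·V_i
first = (1.061 − 1)·1000·12.1 = 738.1000
sparge = (1.012 − 1)·1000·14.7 = 176.4000
total = 738.1000 + 176.4000

914.5000 gravity·L


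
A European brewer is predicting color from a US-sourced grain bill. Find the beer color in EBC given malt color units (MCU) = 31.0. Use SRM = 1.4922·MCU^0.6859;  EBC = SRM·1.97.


SRM = 1.4922·31.0^0.6859 = 15.7308
EBC = 15.7308·1.97

30.9898 EBC


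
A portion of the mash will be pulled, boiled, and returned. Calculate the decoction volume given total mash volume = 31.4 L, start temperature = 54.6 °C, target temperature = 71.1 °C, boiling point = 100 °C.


V_dec = V_total·(T_target − T_start)/(T_boil − T_start)
V_dec = 31.4·(71.1 − 54.6)/(100 − 54.6)

11.4119 L


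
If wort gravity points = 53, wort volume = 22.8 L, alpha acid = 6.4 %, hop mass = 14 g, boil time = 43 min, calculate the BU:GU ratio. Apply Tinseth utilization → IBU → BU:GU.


U = 1.65·0.000125^(GP/1000)·(1−e^(−0.04t))/4.15;  IBU = (α/100)·m·U·1000/V;  BU:GU = IBU/GP
U = 1.65·0.000125^(53/1000)·(1−e^(−0.04·43))/4.15 = 0.2027
IBU = (6.4/100)·14·0.2027·1000/22.8 = 7.9662
BU:GU = 7.9662/53

0.1503


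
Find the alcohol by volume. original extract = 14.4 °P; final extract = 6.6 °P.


SG = 259/(259 − P);  ABV = (OG − FG)·131.25
OG = 259/(259 − 14.4) = 1.0589
FG = 259/(259 − 6.6) = 1.0261
ABV = (1.0589 − 1.0261)·131.25

4.2948 % ABV


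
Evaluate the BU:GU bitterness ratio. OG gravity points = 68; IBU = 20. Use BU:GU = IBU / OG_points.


BU:GU = 20 / 68

0.2941


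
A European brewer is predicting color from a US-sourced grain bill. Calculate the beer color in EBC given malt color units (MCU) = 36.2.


SRM = 1.4922·MCU^0.6859;  EBC = SRM·1.97
SRM = 1.4922·36.2^0.6859 = 17.4963
EBC = 17.4963·1.97

34.4676 EBC


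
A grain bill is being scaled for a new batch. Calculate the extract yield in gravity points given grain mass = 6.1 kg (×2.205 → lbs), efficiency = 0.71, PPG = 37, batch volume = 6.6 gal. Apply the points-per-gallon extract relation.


points = lbs × PPG × eff / vol
lbs = 6.1 × 2.205 = 13.4505
points = 13.4505 × 37 × 0.71 / 6.6

53.5371 points


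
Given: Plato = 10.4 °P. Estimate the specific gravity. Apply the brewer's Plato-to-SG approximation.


SG = 259/(259 − P)
SG = 259/(259 − 10.4)

1.0418


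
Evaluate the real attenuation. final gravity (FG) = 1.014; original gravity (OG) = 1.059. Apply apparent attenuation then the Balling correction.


AA = (OG−FG)/(OG−1)·100;  RA = AA·0.8192
AA = (1.059 − 1.014)/(1.059 − 1)·100 = 76.2712
RA = 76.2712·0.8192

62.4814 %


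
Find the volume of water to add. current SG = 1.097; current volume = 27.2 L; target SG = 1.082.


V_water = V·((SG_curr − 1)/(SG_target − 1) − 1)
V_water = 27.2·((1.097 − 1)/(1.082 − 1) − 1)

4.9756 L


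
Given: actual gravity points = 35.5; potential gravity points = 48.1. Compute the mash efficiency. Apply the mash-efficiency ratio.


efficiency = actual / potential × 100
efficiency = 35.5 / 48.1 × 100

73.8046 %


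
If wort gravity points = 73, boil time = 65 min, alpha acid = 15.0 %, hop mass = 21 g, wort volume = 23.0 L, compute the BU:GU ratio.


U = 1.65·0.000125^(GP/1000)·(1−e^(−0.04t))/4.15;  IBU = (α/100)·m·U·1000/V;  BU:GU = IBU/GP
U = 1.65·0.000125^(73/1000)·(1−e^(−0.04·65))/4.15 = 0.1910
IBU = (15.0/100)·21·0.1910·1000/23.0 = 26.1563
BU:GU = 26.1563/73

0.3583


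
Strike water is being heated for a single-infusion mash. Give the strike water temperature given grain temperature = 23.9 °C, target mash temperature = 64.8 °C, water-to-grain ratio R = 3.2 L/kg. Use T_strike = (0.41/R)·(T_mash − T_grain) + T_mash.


T_strike = (0.41/3.2)·(64.8 − 23.9) + 64.8

70.0403 °C


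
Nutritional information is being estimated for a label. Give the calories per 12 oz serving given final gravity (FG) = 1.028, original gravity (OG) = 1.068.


ABW = (OG−FG)·131.25·0.79/FG;  °P = 259 − 259/SG (for OG→OE and FG→AE);  RE = 0.1808·OE + 0.8192·AE;  Cal = (6.9·ABW + 4·(RE−0.1))·FG·3.55
ABW = (1.068 − 1.028)·131.25·0.79/1.028 = 4.0345
OE = 259 − 259/1.068 = 16.4906 °P
AE = 259 − 259/1.028 = 7.0545 °P
RE = 0.1808·16.4906 + 0.8192·7.0545 = 8.7605 °P
Cal = (6.9·4.0345 + 4·(8.7605−0.1))·1.028·3.55

228.0160 kcal


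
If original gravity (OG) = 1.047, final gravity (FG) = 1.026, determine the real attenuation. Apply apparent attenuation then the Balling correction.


AA = (OG−FG)/(OG−1)·100;  RA = AA·0.8192
AA = (1.047 − 1.026)/(1.047 − 1)·100 = 44.6809
RA = 44.6809·0.8192

36.6026 %


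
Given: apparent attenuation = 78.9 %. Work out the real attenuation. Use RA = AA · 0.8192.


RA = 78.9 · 0.8192

64.6349 %


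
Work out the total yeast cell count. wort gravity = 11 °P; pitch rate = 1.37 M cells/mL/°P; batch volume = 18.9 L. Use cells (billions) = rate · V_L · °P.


cells = 1.37 · 18.9 · 11

284.8230 billion cells


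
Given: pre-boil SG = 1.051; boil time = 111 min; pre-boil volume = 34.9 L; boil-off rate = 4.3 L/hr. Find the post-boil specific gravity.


V_post = V_pre − rate·(t/60);  SG_post = 1 + (SG_pre−1)·V_pre/V_post
V_post = 34.9 − 4.3·(111/60) = 26.9450
SG_post = 1 + (1.051 − 1)·34.9/26.9450

1.0661


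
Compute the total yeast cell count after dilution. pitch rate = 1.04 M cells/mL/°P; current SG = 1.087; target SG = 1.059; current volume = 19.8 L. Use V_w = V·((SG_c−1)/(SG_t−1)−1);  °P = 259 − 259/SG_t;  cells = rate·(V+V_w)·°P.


V_w = 19.8·((1.087−1)/(1.059−1)−1) = 9.3966
V_final = 19.8 + 9.3966 = 29.1966
°P = 259 − 259/1.059 = 14.4297
cells = 1.04·29.1966·14.4297

438.1488 billion cells


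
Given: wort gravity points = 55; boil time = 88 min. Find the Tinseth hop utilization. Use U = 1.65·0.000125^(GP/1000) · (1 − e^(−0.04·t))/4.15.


bigness = 1.65·0.000125^(55/1000) = 1.0065
boil_factor = (1 − e^(−0.04·88))/4.15 = 0.2338
U = 1.0065 · 0.2338

0.2354


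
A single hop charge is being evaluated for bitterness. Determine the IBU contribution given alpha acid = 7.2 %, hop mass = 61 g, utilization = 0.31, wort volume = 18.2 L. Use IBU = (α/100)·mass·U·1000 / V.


IBU = (7.2/100)·61·0.31·1000 / 18.2

74.8088 IBU


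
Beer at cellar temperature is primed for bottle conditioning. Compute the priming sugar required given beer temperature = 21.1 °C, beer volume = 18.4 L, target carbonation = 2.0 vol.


residual = 14.695·(0.01821 + 0.09011·e^(−0.04·T));  sugar = (target − residual)·4.0·V
residual = 14.695·(0.01821 + 0.09011·e^(−0.04·21.1)) = 0.8370
sugar = (2.0 − 0.8370)·4.0·18.4

85.5990 g


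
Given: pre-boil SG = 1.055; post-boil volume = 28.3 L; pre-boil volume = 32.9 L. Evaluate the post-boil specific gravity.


SG_post = 1 + (SG_pre − 1)·V_pre/V_post
pts_pre = (1.055 − 1)·1000 = 55.0000
pts_post = 55.0000·32.9/28.3 = 63.9399
SG_post = 1 + 63.9399/1000

1.0639


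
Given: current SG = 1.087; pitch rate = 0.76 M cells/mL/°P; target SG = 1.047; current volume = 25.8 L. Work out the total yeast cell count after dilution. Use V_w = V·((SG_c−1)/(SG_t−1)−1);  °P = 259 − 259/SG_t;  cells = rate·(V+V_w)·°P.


V_w = 25.8·((1.087−1)/(1.047−1)−1) = 21.9574
V_final = 25.8 + 21.9574 = 47.7574
°P = 259 − 259/1.047 = 11.6266
cells = 0.76·47.7574·11.6266

421.9934 billion cells


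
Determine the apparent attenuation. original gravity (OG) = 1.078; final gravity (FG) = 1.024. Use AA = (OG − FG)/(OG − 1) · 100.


AA = (1.078 − 1.024)/(1.078 − 1) · 100

69.2308 %


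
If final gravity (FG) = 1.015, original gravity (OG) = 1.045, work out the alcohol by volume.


ABV = (OG − FG) · 131.25
ABV = (1.045 − 1.015) · 131.25

3.9375 % ABV


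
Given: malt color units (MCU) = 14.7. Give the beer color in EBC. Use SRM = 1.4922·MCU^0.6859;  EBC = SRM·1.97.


SRM = 1.4922·14.7^0.6859 = 9.4295
EBC = 9.4295·1.97

18.5762 EBC


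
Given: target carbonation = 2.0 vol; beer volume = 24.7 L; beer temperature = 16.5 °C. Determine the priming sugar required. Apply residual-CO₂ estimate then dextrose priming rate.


residual = 14.695·(0.01821 + 0.09011·e^(−0.04·T));  sugar = (target − residual)·4.0·V
residual = 14.695·(0.01821 + 0.09011·e^(−0.04·16.5)) = 0.9520
sugar = (2.0 − 0.9520)·4.0·24.7

103.5431 g


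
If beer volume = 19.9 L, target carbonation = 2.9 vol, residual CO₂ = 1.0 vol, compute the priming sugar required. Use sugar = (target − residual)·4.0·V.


sugar = (2.9 − 1.0)·4.0·19.9

151.2400 g


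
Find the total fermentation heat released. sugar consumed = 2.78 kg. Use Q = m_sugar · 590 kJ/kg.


Q = 2.78 · 590

1640.2000 kJ


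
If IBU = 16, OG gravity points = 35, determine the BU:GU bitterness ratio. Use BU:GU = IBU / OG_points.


BU:GU = 16 / 35

0.4571


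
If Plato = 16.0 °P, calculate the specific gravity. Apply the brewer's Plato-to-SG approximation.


SG = 259/(259 − P)
SG = 259/(259 − 16.0)

1.0658


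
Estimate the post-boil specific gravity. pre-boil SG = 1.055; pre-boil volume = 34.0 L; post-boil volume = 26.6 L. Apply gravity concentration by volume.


SG_post = 1 + (SG_pre − 1)·V_pre/V_post
pts_pre = (1.055 − 1)·1000 = 55.0000
pts_post = 55.0000·34.0/26.6 = 70.3008
SG_post = 1 + 70.3008/1000

1.0703


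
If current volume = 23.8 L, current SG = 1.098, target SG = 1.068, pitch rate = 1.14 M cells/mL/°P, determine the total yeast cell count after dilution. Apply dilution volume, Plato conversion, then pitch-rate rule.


V_w = V·((SG_c−1)/(SG_t−1)−1);  °P = 259 − 259/SG_t;  cells = rate·(V+V_w)·°P
V_w = 23.8·((1.098−1)/(1.068−1)−1) = 10.5000
V_final = 23.8 + 10.5000 = 34.3000
°P = 259 − 259/1.068 = 16.4906
cells = 1.14·34.3000·16.4906

644.8169 billion cells


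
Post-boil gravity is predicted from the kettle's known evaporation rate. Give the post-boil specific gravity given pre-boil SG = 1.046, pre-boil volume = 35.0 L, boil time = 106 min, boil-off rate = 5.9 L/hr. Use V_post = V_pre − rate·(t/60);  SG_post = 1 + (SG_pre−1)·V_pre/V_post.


V_post = 35.0 − 5.9·(106/60) = 24.5767
SG_post = 1 + (1.046 − 1)·35.0/24.5767

1.0655


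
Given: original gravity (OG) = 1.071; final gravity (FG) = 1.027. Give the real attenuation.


AA = (OG−FG)/(OG−1)·100;  RA = AA·0.8192
AA = (1.071 − 1.027)/(1.071 − 1)·100 = 61.9718
RA = 61.9718·0.8192

50.7673 %


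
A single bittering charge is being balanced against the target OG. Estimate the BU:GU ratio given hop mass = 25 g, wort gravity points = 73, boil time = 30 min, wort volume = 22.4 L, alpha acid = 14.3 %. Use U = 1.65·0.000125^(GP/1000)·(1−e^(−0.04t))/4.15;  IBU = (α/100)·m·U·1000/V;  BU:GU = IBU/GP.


U = 1.65·0.000125^(73/1000)·(1−e^(−0.04·30))/4.15 = 0.1442
IBU = (14.3/100)·25·0.1442·1000/22.4 = 23.0088
BU:GU = 23.0088/73

0.3152


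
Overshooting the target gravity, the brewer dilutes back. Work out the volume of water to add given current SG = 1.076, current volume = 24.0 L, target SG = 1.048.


V_water = V·((SG_curr − 1)/(SG_target − 1) − 1)
V_water = 24.0·((1.076 − 1)/(1.048 − 1) − 1)

14.0000 L


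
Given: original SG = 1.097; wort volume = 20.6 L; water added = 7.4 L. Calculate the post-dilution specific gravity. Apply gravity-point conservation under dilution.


SG_new = 1 + (SG_old − 1)·V_old/(V_old + V_water)
pts = (1.097 − 1)·1000·20.6/(20.6 + 7.4) = 71.3643
SG_new = 1 + 71.3643/1000

1.0714


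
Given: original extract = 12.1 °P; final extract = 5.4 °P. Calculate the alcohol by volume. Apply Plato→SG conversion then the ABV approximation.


SG = 259/(259 − P);  ABV = (OG − FG)·131.25
OG = 259/(259 − 12.1) = 1.0490
FG = 259/(259 − 5.4) = 1.0213
ABV = (1.0490 − 1.0213)·131.25

3.6375 % ABV


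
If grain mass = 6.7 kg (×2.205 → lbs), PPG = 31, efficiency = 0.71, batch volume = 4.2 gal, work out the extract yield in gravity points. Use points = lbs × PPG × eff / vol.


lbs = 6.7 × 2.205 = 14.7735
points = 14.7735 × 31 × 0.71 / 4.2

77.4202 points


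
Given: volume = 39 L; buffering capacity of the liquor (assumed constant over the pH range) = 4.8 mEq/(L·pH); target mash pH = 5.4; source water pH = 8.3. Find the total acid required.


acid = buffering capacity · (pH_source − pH_target) · V
acid = 4.8 · (8.3 − 5.4) · 39

542.8800 mEq


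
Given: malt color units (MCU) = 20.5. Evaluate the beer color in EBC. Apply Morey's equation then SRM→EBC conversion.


SRM = 1.4922·MCU^0.6859;  EBC = SRM·1.97
SRM = 1.4922·20.5^0.6859 = 11.8457
EBC = 11.8457·1.97

23.3359 EBC


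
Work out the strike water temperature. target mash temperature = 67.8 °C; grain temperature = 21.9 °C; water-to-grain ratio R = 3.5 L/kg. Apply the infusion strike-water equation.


T_strike = (0.41/R)·(T_mash − T_grain) + T_mash
T_strike = (0.41/3.5)·(67.8 − 21.9) + 67.8

73.1769 °C


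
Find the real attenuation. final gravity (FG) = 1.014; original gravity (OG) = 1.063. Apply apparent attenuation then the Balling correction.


AA = (OG−FG)/(OG−1)·100;  RA = AA·0.8192
AA = (1.063 − 1.014)/(1.063 − 1)·100 = 77.7778
RA = 77.7778·0.8192

63.7156 %


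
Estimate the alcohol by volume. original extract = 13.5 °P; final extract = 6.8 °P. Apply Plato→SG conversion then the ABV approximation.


SG = 259/(259 − P);  ABV = (OG − FG)·131.25
OG = 259/(259 − 13.5) = 1.0550
FG = 259/(259 − 6.8) = 1.0270
ABV = (1.0550 − 1.0270)·131.25

3.6786 % ABV


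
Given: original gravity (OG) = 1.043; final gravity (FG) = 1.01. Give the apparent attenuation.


AA = (OG − FG)/(OG − 1) · 100
AA = (1.043 − 1.01)/(1.043 − 1) · 100

76.7442 %


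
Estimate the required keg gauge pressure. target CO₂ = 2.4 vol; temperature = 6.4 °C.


psi = vols/(0.01821 + 0.09011·e^(−0.04·T)) − 14.695
psi = 2.4/(0.01821 + 0.09011·e^(−0.04·6.4)) − 14.695

12.5877 psi


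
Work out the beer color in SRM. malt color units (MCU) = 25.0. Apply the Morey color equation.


SRM = 1.4922 · MCU^0.6859
SRM = 1.4922 · 25.0^0.6859

13.5729 SRM


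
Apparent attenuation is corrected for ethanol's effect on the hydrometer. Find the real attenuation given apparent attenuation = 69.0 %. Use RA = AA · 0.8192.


RA = 69.0 · 0.8192

56.5248 %


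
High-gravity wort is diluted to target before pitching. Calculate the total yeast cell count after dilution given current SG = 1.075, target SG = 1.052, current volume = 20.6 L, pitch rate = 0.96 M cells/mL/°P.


V_w = V·((SG_c−1)/(SG_t−1)−1);  °P = 259 − 259/SG_t;  cells = rate·(V+V_w)·°P
V_w = 20.6·((1.075−1)/(1.052−1)−1) = 9.1115
V_final = 20.6 + 9.1115 = 29.7115
°P = 259 − 259/1.052 = 12.8023
cells = 0.96·29.7115·12.8023

365.1605 billion cells


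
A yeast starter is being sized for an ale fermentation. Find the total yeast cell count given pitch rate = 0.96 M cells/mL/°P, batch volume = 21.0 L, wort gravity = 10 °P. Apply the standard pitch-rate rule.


cells (billions) = rate · V_L · °P
cells = 0.96 · 21.0 · 10

201.6000 billion cells


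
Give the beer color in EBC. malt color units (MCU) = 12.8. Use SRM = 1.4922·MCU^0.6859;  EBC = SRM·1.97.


SRM = 1.4922·12.8^0.6859 = 8.5756
EBC = 8.5756·1.97

16.8938 EBC


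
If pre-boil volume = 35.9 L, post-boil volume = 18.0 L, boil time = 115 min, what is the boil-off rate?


rate = (V_pre − V_post) / (t_min/60)
rate = (35.9 − 18.0) / (115/60)

9.3391 L/hr


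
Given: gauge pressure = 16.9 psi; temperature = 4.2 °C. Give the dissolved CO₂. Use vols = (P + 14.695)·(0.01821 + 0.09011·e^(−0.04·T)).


vols = (16.9 + 14.695)·(0.01821 + 0.09011·e^(−0.04·4.2))

2.9821 volumes


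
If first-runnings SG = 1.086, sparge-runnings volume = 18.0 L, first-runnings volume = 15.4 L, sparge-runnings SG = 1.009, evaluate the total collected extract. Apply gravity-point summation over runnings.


total = Σ (SG_i − 1)·1000·V_i
first = (1.086 − 1)·1000·15.4 = 1324.4000
sparge = (1.009 − 1)·1000·18.0 = 162.0000
total = 1324.4000 + 162.0000

1486.4000 gravity·L


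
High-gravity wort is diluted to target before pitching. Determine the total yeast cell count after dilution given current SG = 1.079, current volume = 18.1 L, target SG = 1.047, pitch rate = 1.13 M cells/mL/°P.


V_w = V·((SG_c−1)/(SG_t−1)−1);  °P = 259 − 259/SG_t;  cells = rate·(V+V_w)·°P
V_w = 18.1·((1.079−1)/(1.047−1)−1) = 12.3234
V_final = 18.1 + 12.3234 = 30.4234
°P = 259 − 259/1.047 = 11.6266
cells = 1.13·30.4234·11.6266

399.7028 billion cells


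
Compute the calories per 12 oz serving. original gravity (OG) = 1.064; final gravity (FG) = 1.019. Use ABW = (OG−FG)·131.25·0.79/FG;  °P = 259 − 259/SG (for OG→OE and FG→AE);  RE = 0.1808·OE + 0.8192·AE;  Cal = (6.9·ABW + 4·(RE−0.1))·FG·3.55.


ABW = (1.064 − 1.019)·131.25·0.79/1.019 = 4.5789
OE = 259 − 259/1.064 = 15.5789 °P
AE = 259 − 259/1.019 = 4.8292 °P
RE = 0.1808·15.5789 + 0.8192·4.8292 = 6.7728 °P
Cal = (6.9·4.5789 + 4·(6.7728−0.1))·1.019·3.55

210.8461 kcal
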